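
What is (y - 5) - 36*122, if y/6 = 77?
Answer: -3935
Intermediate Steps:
y = 462 (y = 6*77 = 462)
(y - 5) - 36*122 = (462 - 5) - 36*122 = 457 - 4392 = -3935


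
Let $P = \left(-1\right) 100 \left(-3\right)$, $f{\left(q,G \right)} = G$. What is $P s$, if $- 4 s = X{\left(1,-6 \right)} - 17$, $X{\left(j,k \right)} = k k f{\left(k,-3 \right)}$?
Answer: $9375$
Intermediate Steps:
$X{\left(j,k \right)} = - 3 k^{2}$ ($X{\left(j,k \right)} = k k \left(-3\right) = k^{2} \left(-3\right) = - 3 k^{2}$)
$s = \frac{125}{4}$ ($s = - \frac{- 3 \left(-6\right)^{2} - 17}{4} = - \frac{\left(-3\right) 36 - 17}{4} = - \frac{-108 - 17}{4} = \left(- \frac{1}{4}\right) \left(-125\right) = \frac{125}{4} \approx 31.25$)
$P = 300$ ($P = \left(-100\right) \left(-3\right) = 300$)
$P s = 300 \cdot \frac{125}{4} = 9375$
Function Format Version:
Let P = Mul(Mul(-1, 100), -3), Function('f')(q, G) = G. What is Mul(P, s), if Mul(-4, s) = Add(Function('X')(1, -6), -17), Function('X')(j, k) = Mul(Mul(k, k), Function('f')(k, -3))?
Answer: 9375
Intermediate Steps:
Function('X')(j, k) = Mul(-3, Pow(k, 2)) (Function('X')(j, k) = Mul(Mul(k, k), -3) = Mul(Pow(k, 2), -3) = Mul(-3, Pow(k, 2)))
s = Rational(125, 4) (s = Mul(Rational(-1, 4), Add(Mul(-3, Pow(-6, 2)), -17)) = Mul(Rational(-1, 4), Add(Mul(-3, 36), -17)) = Mul(Rational(-1, 4), Add(-108, -17)) = Mul(Rational(-1, 4), -125) = Rational(125, 4) ≈ 31.250)
P = 300 (P = Mul(-100, -3) = 300)
Mul(P, s) = Mul(300, Rational(125, 4)) = 9375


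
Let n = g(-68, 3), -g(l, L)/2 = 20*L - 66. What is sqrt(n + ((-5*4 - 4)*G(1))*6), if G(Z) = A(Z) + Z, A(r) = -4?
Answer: 2*sqrt(111) ≈ 21.071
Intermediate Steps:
g(l, L) = 132 - 40*L (g(l, L) = -2*(20*L - 66) = -2*(-66 + 20*L) = 132 - 40*L)
G(Z) = -4 + Z
n = 12 (n = 132 - 40*3 = 132 - 120 = 12)
sqrt(n + ((-5*4 - 4)*G(1))*6) = sqrt(12 + ((-5*4 - 4)*(-4 + 1))*6) = sqrt(12 + ((-20 - 4)*(-3))*6) = sqrt(12 - 24*(-3)*6) = sqrt(12 + 72*6) = sqrt(12 + 432) = sqrt(444) = 2*sqrt(111)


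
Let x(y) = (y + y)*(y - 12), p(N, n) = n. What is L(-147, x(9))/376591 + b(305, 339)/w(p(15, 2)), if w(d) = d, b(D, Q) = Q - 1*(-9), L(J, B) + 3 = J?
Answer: 65526684/376591 ≈ 174.00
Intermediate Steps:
x(y) = 2*y*(-12 + y) (x(y) = (2*y)*(-12 + y) = 2*y*(-12 + y))
L(J, B) = -3 + J
b(D, Q) = 9 + Q (b(D, Q) = Q + 9 = 9 + Q)
L(-147, x(9))/376591 + b(305, 339)/w(p(15, 2)) = (-3 - 147)/376591 + (9 + 339)/2 = -150*1/376591 + 348*(½) = -150/376591 + 174 = 65526684/376591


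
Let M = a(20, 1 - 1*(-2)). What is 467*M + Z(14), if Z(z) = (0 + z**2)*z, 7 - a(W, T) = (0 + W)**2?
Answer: -180787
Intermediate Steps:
a(W, T) = 7 - W**2 (a(W, T) = 7 - (0 + W)**2 = 7 - W**2)
M = -393 (M = 7 - 1*20**2 = 7 - 1*400 = 7 - 400 = -393)
Z(z) = z**3 (Z(z) = z**2*z = z**3)
467*M + Z(14) = 467*(-393) + 14**3 = -183531 + 2744 = -180787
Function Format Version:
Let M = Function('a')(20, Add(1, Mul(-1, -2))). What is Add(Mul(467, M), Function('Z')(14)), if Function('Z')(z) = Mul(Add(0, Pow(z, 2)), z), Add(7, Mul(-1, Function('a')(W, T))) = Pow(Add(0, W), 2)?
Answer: -180787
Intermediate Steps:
Function('a')(W, T) = Add(7, Mul(-1, Pow(W, 2))) (Function('a')(W, T) = Add(7, Mul(-1, Pow(Add(0, W), 2))) = Add(7, Mul(-1, Pow(W, 2))))
M = -393 (M = Add(7, Mul(-1, Pow(20, 2))) = Add(7, Mul(-1, 400)) = Add(7, -400) = -393)
Function('Z')(z) = Pow(z, 3) (Function('Z')(z) = Mul(Pow(z, 2), z) = Pow(z, 3))
Add(Mul(467, M), Function('Z')(14)) = Add(Mul(467, -393), Pow(14, 3)) = Add(-183531, 2744) = -180787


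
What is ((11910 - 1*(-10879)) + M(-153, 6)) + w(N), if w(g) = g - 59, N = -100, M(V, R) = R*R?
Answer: 22666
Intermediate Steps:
M(V, R) = R**2
w(g) = -59 + g
((11910 - 1*(-10879)) + M(-153, 6)) + w(N) = ((11910 - 1*(-10879)) + 6**2) + (-59 - 100) = ((11910 + 10879) + 36) - 159 = (22789 + 36) - 159 = 22825 - 159 = 22666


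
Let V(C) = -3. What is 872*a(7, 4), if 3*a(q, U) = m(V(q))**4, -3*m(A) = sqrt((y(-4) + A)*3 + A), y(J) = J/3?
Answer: 223232/243 ≈ 918.65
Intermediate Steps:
y(J) = J/3 (y(J) = J*(1/3) = J/3)
m(A) = -sqrt(-4 + 4*A)/3 (m(A) = -sqrt(((1/3)*(-4) + A)*3 + A)/3 = -sqrt((-4/3 + A)*3 + A)/3 = -sqrt((-4 + 3*A) + A)/3 = -sqrt(-4 + 4*A)/3)
a(q, U) = 256/243 (a(q, U) = (-2*sqrt(-1 - 3)/3)**4/3 = (-4*I/3)**4/3 = (1/3)*(256/81) = 256/243)
872*a(7, 4) = 872*(256/243) = 223232/243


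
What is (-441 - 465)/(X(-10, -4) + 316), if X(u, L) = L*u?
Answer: -453/178 ≈ -2.5449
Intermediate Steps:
(-441 - 465)/(X(-10, -4) + 316) = (-441 - 465)/(-4*(-10) + 316) = -906/(40 + 316) = -906/356 = -906*1/356 = -453/178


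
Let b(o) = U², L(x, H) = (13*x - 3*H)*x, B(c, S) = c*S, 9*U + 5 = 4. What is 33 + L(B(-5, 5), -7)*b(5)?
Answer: 10273/81 ≈ 126.83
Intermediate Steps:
U = -⅑ (U = -5/9 + (⅑)*4 = -5/9 + 4/9 = -⅑ ≈ -0.11111)
B(c, S) = S*c
L(x, H) = x*(-3*H + 13*x) (L(x, H) = (-3*H + 13*x)*x = x*(-3*H + 13*x))
b(o) = 1/81 (b(o) = (-⅑)² = 1/81)
33 + L(B(-5, 5), -7)*b(5) = 33 + ((5*(-5))*(-3*(-7) + 13*(5*(-5))))*(1/81) = 33 - 25*(21 + 13*(-25))*(1/81) = 33 - 25*(21 - 325)*(1/81) = 33 - 25*(-304)*(1/81) = 33 + 7600*(1/81) = 33 + 7600/81 = 10273/81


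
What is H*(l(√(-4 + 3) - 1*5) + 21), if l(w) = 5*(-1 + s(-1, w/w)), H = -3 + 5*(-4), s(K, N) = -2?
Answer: -138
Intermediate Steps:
H = -23 (H = -3 - 20 = -23)
l(w) = -15 (l(w) = 5*(-1 - 2) = 5*(-3) = -15)
H*(l(√(-4 + 3) - 1*5) + 21) = -23*(-15 + 21) = -23*6 = -138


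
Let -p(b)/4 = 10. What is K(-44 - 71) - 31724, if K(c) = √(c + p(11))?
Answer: -31724 + I*√155 ≈ -31724.0 + 12.45*I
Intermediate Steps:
p(b) = -40 (p(b) = -4*10 = -40)
K(c) = √(-40 + c) (K(c) = √(c - 40) = √(-40 + c))
K(-44 - 71) - 31724 = √(-40 + (-44 - 71)) - 31724 = √(-40 - 115) - 31724 = √(-155) - 31724 = I*√155 - 31724 = -31724 + I*√155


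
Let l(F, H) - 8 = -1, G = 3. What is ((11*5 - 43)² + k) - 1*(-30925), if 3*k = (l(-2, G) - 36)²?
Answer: 94048/3 ≈ 31349.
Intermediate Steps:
l(F, H) = 7 (l(F, H) = 8 - 1 = 7)
k = 841/3 (k = (7 - 36)²/3 = (⅓)*(-29)² = (⅓)*841 = 841/3 ≈ 280.33)
((11*5 - 43)² + k) - 1*(-30925) = ((11*5 - 43)² + 841/3) - 1*(-30925) = ((55 - 43)² + 841/3) + 30925 = (12² + 841/3) + 30925 = (144 + 841/3) + 30925 = 1273/3 + 30925 = 94048/3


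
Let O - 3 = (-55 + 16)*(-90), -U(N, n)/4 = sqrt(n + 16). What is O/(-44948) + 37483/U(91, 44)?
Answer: -3513/44948 - 37483*sqrt(15)/120 ≈ -1209.8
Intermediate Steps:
U(N, n) = -4*sqrt(16 + n) (U(N, n) = -4*sqrt(n + 16) = -4*sqrt(16 + n))
O = 3513 (O = 3 + (-55 + 16)*(-90) = 3 - 39*(-90) = 3 + 3510 = 3513)
O/(-44948) + 37483/U(91, 44) = 3513/(-44948) + 37483/((-4*sqrt(16 + 44))) = 3513*(-1/44948) + 37483/((-8*sqrt(15))) = -3513/44948 + 37483/((-8*sqrt(15))) = -3513/44948 + 37483*(-sqrt(15)/120) = -3513/44948 - 37483*sqrt(15)/120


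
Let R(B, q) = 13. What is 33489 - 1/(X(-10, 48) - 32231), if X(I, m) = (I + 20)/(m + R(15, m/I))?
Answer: 65842086670/1966081 ≈ 33489.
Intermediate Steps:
X(I, m) = (20 + I)/(13 + m) (X(I, m) = (I + 20)/(m + 13) = (20 + I)/(13 + m))
33489 - 1/(X(-10, 48) - 32231) = 33489 - 1/((20 - 10)/(13 + 48) - 32231) = 33489 - 1/(10/61 - 32231) = 33489 - 1/(-1966081/61) = 33489 - 1*(-61/1966081) = 33489 + 61/1966081 = 65842086670/1966081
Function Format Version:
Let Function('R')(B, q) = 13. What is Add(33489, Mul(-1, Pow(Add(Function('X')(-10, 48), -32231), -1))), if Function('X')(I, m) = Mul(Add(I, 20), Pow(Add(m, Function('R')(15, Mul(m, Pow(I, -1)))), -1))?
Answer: Rational(65842086670, 1966081) ≈ 33489.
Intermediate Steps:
Function('X')(I, m) = Mul(Pow(Add(13, m), -1), Add(20, I)) (Function('X')(I, m) = Mul(Add(I, 20), Pow(Add(m, 13), -1)) = Mul(Add(20, I), Pow(Add(13, m), -1)) = Mul(Pow(Add(13, m), -1), Add(20, I)))
Add(33489, Mul(-1, Pow(Add(Function('X')(-10, 48), -32231), -1))) = Add(33489, Mul(-1, Pow(Add(Mul(Pow(Add(13, 48), -1), Add(20, -10)), -32231), -1))) = Add(33489, Mul(-1, Pow(Add(Mul(Pow(61, -1), 10), -32231), -1))) = Add(33489, Mul(-1, Pow(Add(Mul(Rational(1, 61), 10), -32231), -1))) = Add(33489, Mul(-1, Pow(Add(Rational(10, 61), -32231), -1))) = Add(33489, Mul(-1, Pow(Rational(-1966081, 61), -1))) = Add(33489, Mul(-1, Rational(-61, 1966081))) = Add(33489, Rational(61, 1966081)) = Rational(65842086670, 1966081)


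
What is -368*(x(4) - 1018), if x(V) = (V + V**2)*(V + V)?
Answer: 315744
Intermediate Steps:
x(V) = 2*V*(V + V**2) (x(V) = (V + V**2)*(2*V) = 2*V*(V + V**2))
-368*(x(4) - 1018) = -368*(2*4**2*(1 + 4) - 1018) = -368*(2*16*5 - 1018) = -368*(160 - 1018) = -368*(-858) = 315744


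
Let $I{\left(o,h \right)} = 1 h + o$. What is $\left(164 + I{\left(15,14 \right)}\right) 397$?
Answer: $76621$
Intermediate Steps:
$I{\left(o,h \right)} = h + o$
$\left(164 + I{\left(15,14 \right)}\right) 397 = \left(164 + \left(14 + 15\right)\right) 397 = \left(164 + 29\right) 397 = 193 \cdot 397 = 76621$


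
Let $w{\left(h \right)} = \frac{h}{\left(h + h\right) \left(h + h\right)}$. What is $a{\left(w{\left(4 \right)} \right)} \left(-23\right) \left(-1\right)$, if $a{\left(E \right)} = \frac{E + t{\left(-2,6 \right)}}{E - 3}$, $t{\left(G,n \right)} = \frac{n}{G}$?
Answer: $23$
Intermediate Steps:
$w{\left(h \right)} = \frac{1}{4 h}$ ($w{\left(h \right)} = \frac{h}{2 h 2 h} = \frac{h}{4 h^{2}} = h \frac{1}{4 h^{2}} = \frac{1}{4 h}$)
$a{\left(E \right)} = 1$ ($a{\left(E \right)} = \frac{E + \frac{6}{-2}}{E - 3} = \frac{E + 6 \left(- \frac{1}{2}\right)}{-3 + E} = \frac{E - 3}{-3 + E} = \frac{-3 + E}{-3 + E} = 1$)
$a{\left(w{\left(4 \right)} \right)} \left(-23\right) \left(-1\right) = 1 \left(-23\right) \left(-1\right) = \left(-23\right) \left(-1\right) = 23$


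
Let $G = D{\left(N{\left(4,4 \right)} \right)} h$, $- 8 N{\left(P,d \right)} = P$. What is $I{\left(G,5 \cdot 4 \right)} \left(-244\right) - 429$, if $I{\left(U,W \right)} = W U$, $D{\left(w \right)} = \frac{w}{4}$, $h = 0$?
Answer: $-429$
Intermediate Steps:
$N{\left(P,d \right)} = - \frac{P}{8}$
$D{\left(w \right)} = \frac{w}{4}$ ($D{\left(w \right)} = w \frac{1}{4} = \frac{w}{4}$)
$G = 0$ ($G = \frac{\left(- \frac{1}{8}\right) 4}{4} \cdot 0 = \frac{1}{4} \left(- \frac{1}{2}\right) 0 = \left(- \frac{1}{8}\right) 0 = 0$)
$I{\left(U,W \right)} = U W$
$I{\left(G,5 \cdot 4 \right)} \left(-244\right) - 429 = 0 \cdot 5 \cdot 4 \left(-244\right) - 429 = 0 \cdot 20 \left(-244\right) - 429 = 0 \left(-244\right) - 429 = 0 - 429 = -429$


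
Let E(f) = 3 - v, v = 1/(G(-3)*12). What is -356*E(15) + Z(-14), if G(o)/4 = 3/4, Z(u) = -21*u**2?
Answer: -46567/9 ≈ -5174.1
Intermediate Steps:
G(o) = 3 (G(o) = 4*(3/4) = 3)
v = 1/36 (v = 1/(3*12) = (1/3)*(1/12) = 1/36 ≈ 0.027778)
E(f) = 107/36 (E(f) = 3 - 1*1/36 = 3 - 1/36 = 107/36)
-356*E(15) + Z(-14) = -356*107/36 - 21*(-14)**2 = -9523/9 - 21*196 = -9523/9 - 4116 = -46567/9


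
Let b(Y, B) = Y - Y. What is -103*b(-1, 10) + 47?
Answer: 47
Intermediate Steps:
b(Y, B) = 0
-103*b(-1, 10) + 47 = -103*0 + 47 = 0 + 47 = 47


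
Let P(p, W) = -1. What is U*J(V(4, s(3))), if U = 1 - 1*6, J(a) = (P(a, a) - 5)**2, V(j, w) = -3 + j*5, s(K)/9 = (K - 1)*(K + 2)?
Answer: -180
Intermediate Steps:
s(K) = 9*(-1 + K)*(2 + K) (s(K) = 9*((K - 1)*(K + 2)) = 9*((-1 + K)*(2 + K)) = 9*(-1 + K)*(2 + K))
V(j, w) = -3 + 5*j
J(a) = 36 (J(a) = (-1 - 5)**2 = (-6)**2 = 36)
U = -5 (U = 1 - 6 = -5)
U*J(V(4, s(3))) = -5*36 = -180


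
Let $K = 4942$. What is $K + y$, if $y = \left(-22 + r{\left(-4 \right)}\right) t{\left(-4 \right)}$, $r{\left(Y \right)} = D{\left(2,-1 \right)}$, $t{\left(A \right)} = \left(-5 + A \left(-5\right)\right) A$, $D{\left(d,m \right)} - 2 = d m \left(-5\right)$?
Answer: $5542$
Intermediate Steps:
$D{\left(d,m \right)} = 2 - 5 d m$ ($D{\left(d,m \right)} = 2 + d m \left(-5\right) = 2 - 5 d m$)
$t{\left(A \right)} = A \left(-5 - 5 A\right)$ ($t{\left(A \right)} = \left(-5 - 5 A\right) A = A \left(-5 - 5 A\right)$)
$r{\left(Y \right)} = 12$ ($r{\left(Y \right)} = 2 - 10 \left(-1\right) = 2 + 10 = 12$)
$y = 600$ ($y = \left(-22 + 12\right) \left(\left(-5\right) \left(-4\right) \left(1 - 4\right)\right) = - 10 \left(\left(-5\right) \left(-4\right) \left(-3\right)\right) = \left(-10\right) \left(-60\right) = 600$)
$K + y = 4942 + 600 = 5542$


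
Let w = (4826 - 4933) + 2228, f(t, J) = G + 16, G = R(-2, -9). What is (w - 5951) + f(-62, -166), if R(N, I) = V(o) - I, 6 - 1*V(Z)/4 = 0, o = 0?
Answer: -3781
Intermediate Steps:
V(Z) = 24 (V(Z) = 24 - 4*0 = 24 + 0 = 24)
R(N, I) = 24 - I
G = 33 (G = 24 - 1*(-9) = 24 + 9 = 33)
f(t, J) = 49 (f(t, J) = 33 + 16 = 49)
w = 2121 (w = -107 + 2228 = 2121)
(w - 5951) + f(-62, -166) = (2121 - 5951) + 49 = -3830 + 49 = -3781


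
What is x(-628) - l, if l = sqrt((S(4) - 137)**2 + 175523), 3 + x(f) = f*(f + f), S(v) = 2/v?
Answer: 788765 - sqrt(776621)/2 ≈ 7.8832e+5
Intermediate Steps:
x(f) = -3 + 2*f**2 (x(f) = -3 + f*(f + f) = -3 + f*(2*f) = -3 + 2*f**2)
l = sqrt(776621)/2 (l = sqrt((2/4 - 137)**2 + 175523) = sqrt((2*(1/4) - 137)**2 + 175523) = sqrt((1/2 - 137)**2 + 175523) = sqrt((-273/2)**2 + 175523) = sqrt(74529/4 + 175523) = sqrt(776621/4) = sqrt(776621)/2 ≈ 440.63)
x(-628) - l = (-3 + 2*(-628)**2) - sqrt(776621)/2 = (-3 + 2*394384) - sqrt(776621)/2 = (-3 + 788768) - sqrt(776621)/2 = 788765 - sqrt(776621)/2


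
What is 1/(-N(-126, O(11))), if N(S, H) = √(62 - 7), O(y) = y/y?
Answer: -√55/55 ≈ -0.13484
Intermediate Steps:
O(y) = 1
N(S, H) = √55
1/(-N(-126, O(11))) = 1/(-√55) = -√55/55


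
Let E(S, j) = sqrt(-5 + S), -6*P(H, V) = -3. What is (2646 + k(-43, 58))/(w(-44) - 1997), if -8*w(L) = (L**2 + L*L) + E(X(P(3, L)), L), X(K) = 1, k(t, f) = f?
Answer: -8256768/7575829 + 832*I/7575829 ≈ -1.0899 + 0.00010982*I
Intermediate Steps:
P(H, V) = 1/2 (P(H, V) = -1/6*(-3) = 1/2)
w(L) = -I/4 - L**2/4 (w(L) = -((L**2 + L*L) + sqrt(-5 + 1))/8 = -((L**2 + L**2) + sqrt(-4))/8 = -(2*L**2 + 2*I)/8 = -(2*I + 2*L**2)/8 = -I/4 - L**2/4)
(2646 + k(-43, 58))/(w(-44) - 1997) = (2646 + 58)/((-I/4 - 1/4*(-44)**2) - 1997) = 2704/((-I/4 - 1/4*1936) - 1997) = 2704/((-I/4 - 484) - 1997) = 2704/((-484 - I/4) - 1997) = 2704/(-2481 - I/4) = 2704*(16*(-2481 + I/4)/98485777) = 3328*(-2481 + I/4)/7575829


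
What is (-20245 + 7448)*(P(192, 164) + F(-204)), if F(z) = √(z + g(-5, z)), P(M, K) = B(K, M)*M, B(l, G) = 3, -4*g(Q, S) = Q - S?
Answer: -7371072 - 12797*I*√1015/2 ≈ -7.3711e+6 - 2.0385e+5*I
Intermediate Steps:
g(Q, S) = -Q/4 + S/4 (g(Q, S) = -(Q - S)/4 = -Q/4 + S/4)
P(M, K) = 3*M
F(z) = √(5/4 + 5*z/4) (F(z) = √(z + (-¼*(-5) + z/4)) = √(z + (5/4 + z/4)) = √(5/4 + 5*z/4))
(-20245 + 7448)*(P(192, 164) + F(-204)) = (-20245 + 7448)*(3*192 + √(5 + 5*(-204))/2) = -12797*(576 + √(5 - 1020)/2) = -12797*(576 + √(-1015)/2) = -12797*(576 + (I*√1015)/2) = -12797*(576 + I*√1015/2) = -7371072 - 12797*I*√1015/2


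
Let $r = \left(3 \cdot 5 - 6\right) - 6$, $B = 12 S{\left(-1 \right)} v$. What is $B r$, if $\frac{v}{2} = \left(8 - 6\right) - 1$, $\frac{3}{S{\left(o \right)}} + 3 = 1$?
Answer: $-108$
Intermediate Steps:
$S{\left(o \right)} = - \frac{3}{2}$ ($S{\left(o \right)} = \frac{3}{-3 + 1} = \frac{3}{-2} = 3 \left(- \frac{1}{2}\right) = - \frac{3}{2}$)
$v = 2$ ($v = 2 \left(\left(8 - 6\right) - 1\right) = 2 \left(2 - 1\right) = 2 \cdot 1 = 2$)
$B = -36$ ($B = 12 \left(- \frac{3}{2}\right) 2 = \left(-18\right) 2 = -36$)
$r = 3$ ($r = \left(15 - 6\right) - 6 = 9 - 6 = 3$)
$B r = \left(-36\right) 3 = -108$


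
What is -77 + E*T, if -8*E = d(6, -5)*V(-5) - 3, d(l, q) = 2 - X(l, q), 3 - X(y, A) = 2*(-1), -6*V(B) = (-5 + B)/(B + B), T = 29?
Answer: -1087/16 ≈ -67.938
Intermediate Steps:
V(B) = -(-5 + B)/(12*B) (V(B) = -(-5 + B)/(6*(B + B)) = -(-5 + B)/(6*(2*B)) = -(-5 + B)*1/(2*B)/6 = -(-5 + B)/(12*B))
X(y, A) = 5 (X(y, A) = 3 - 2*(-1) = 3 - 1*(-2) = 3 + 2 = 5)
d(l, q) = -3 (d(l, q) = 2 - 1*5 = 2 - 5 = -3)
E = 5/16 (E = -(-(5 - 1*(-5))/(4*(-5)) - 3)/8 = -(-(-1)*(5 + 5)/(4*5) - 3)/8 = -(-(-1)*10/(4*5) - 3)/8 = -(-3*(-1/6) - 3)/8 = -(1/2 - 3)/8 = -1/8*(-5/2) = 5/16 ≈ 0.31250)
-77 + E*T = -77 + (5/16)*29 = -77 + 145/16 = -1087/16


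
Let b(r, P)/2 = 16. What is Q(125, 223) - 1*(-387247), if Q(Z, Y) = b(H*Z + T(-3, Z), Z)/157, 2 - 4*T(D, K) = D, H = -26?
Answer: 60797811/157 ≈ 3.8725e+5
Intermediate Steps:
T(D, K) = ½ - D/4
b(r, P) = 32 (b(r, P) = 2*16 = 32)
Q(Z, Y) = 32/157
Q(125, 223) - 1*(-387247) = 32/157 - 1*(-387247) = 32/157 + 387247 = 60797811/157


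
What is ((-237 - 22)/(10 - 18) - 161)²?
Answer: 1058841/64 ≈ 16544.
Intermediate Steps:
((-237 - 22)/(10 - 18) - 161)² = (-259/(-8) - 161)² = (-259*(-⅛) - 161)² = (259/8 - 161)² = (-1029/8)² = 1058841/64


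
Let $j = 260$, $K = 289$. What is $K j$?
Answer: $75140$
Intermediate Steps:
$K j = 289 \cdot 260 = 75140$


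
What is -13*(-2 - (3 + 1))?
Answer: 78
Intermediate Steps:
-13*(-2 - (3 + 1)) = -13*(-2 - 1*4) = -13*(-2 - 4) = -13*(-6) = 78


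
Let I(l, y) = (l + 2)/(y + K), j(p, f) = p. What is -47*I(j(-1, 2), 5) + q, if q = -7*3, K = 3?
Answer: -215/8 ≈ -26.875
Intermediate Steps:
q = -21
I(l, y) = (2 + l)/(3 + y) (I(l, y) = (l + 2)/(y + 3) = (2 + l)/(3 + y))
-47*I(j(-1, 2), 5) + q = -47*(2 - 1)/(3 + 5) - 21 = -47/8 - 21 = -215/8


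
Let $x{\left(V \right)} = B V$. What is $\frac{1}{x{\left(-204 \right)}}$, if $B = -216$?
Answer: $\frac{1}{44064} \approx 2.2694 \cdot 10^{-5}$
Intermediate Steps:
$x{\left(V \right)} = - 216 V$
$\frac{1}{x{\left(-204 \right)}} = \frac{1}{\left(-216\right) \left(-204\right)} = \frac{1}{44064}$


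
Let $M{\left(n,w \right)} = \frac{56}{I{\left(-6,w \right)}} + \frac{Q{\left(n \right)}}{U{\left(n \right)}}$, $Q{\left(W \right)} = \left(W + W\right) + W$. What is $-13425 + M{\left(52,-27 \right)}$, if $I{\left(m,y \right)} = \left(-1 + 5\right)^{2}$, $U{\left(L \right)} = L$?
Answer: $- \frac{26837}{2} \approx -13419.0$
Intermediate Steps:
$I{\left(m,y \right)} = 16$ ($I{\left(m,y \right)} = 4^{2} = 16$)
$Q{\left(W \right)} = 3 W$ ($Q{\left(W \right)} = 2 W + W = 3 W$)
$M{\left(n,w \right)} = \frac{13}{2}$ ($M{\left(n,w \right)} = \frac{56}{16} + \frac{3 n}{n} = 56 \cdot \frac{1}{16} + 3 = \frac{7}{2} + 3 = \frac{13}{2}$)
$-13425 + M{\left(52,-27 \right)} = -13425 + \frac{13}{2} = - \frac{26837}{2}$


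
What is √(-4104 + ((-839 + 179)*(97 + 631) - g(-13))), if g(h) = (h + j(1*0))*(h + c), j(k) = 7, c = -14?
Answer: I*√484746 ≈ 696.24*I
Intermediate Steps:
g(h) = (-14 + h)*(7 + h) (g(h) = (h + 7)*(h - 14) = (7 + h)*(-14 + h) = (-14 + h)*(7 + h))
√(-4104 + ((-839 + 179)*(97 + 631) - g(-13))) = √(-4104 + ((-839 + 179)*(97 + 631) - (-98 + (-13)² - 7*(-13)))) = √(-4104 + (-660*728 - (-98 + 169 + 91))) = √(-4104 + (-480480 - 1*162)) = √(-4104 + (-480480 - 162)) = √(-4104 - 480642) = √(-484746) = I*√484746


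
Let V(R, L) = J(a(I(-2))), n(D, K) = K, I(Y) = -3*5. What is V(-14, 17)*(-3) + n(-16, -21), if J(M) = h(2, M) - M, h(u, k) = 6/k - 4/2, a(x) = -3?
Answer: -18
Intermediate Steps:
I(Y) = -15
h(u, k) = -2 + 6/k (h(u, k) = 6/k - 4*½ = 6/k - 2 = -2 + 6/k)
J(M) = -2 - M + 6/M (J(M) = (-2 + 6/M) - M = -2 - M + 6/M)
V(R, L) = -1 (V(R, L) = -2 - 1*(-3) + 6/(-3) = -2 + 3 + 6*(-⅓) = -2 + 3 - 2 = -1)
V(-14, 17)*(-3) + n(-16, -21) = -1*(-3) - 21 = 3 - 21 = -18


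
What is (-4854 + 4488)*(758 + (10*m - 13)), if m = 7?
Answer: -298290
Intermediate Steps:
(-4854 + 4488)*(758 + (10*m - 13)) = (-4854 + 4488)*(758 + (10*7 - 13)) = -366*(758 + (70 - 13)) = -366*(758 + 57) = -366*815 = -298290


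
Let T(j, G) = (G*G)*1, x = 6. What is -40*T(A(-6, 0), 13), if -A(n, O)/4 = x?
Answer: -6760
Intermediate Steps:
A(n, O) = -24 (A(n, O) = -4*6 = -24)
T(j, G) = G**2 (T(j, G) = G**2*1 = G**2)
-40*T(A(-6, 0), 13) = -40*13**2 = -40*169 = -6760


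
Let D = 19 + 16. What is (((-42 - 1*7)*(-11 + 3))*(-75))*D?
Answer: -1029000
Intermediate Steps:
D = 35
(((-42 - 1*7)*(-11 + 3))*(-75))*D = (((-42 - 1*7)*(-11 + 3))*(-75))*35 = (((-42 - 7)*(-8))*(-75))*35 = (-49*(-8)*(-75))*35 = (392*(-75))*35 = -29400*35 = -1029000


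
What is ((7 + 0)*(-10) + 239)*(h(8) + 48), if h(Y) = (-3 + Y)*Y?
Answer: 14872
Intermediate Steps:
h(Y) = Y*(-3 + Y)
((7 + 0)*(-10) + 239)*(h(8) + 48) = ((7 + 0)*(-10) + 239)*(8*(-3 + 8) + 48) = (7*(-10) + 239)*(8*5 + 48) = (-70 + 239)*(40 + 48) = 169*88 = 14872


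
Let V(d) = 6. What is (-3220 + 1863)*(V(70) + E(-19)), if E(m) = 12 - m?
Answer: -50209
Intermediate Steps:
(-3220 + 1863)*(V(70) + E(-19)) = (-3220 + 1863)*(6 + (12 - 1*(-19))) = -1357*(6 + (12 + 19)) = -1357*(6 + 31) = -1357*37 = -50209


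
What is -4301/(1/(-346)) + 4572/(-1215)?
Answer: 200899202/135 ≈ 1.4881e+6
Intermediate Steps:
-4301/(1/(-346)) + 4572/(-1215) = -4301/(-1/346) + 4572*(-1/1215) = -4301*(-346) - 508/135 = 1488146 - 508/135 = 200899202/135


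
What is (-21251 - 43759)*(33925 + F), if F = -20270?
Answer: -887711550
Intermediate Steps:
(-21251 - 43759)*(33925 + F) = (-21251 - 43759)*(33925 - 20270) = -65010*13655 = -887711550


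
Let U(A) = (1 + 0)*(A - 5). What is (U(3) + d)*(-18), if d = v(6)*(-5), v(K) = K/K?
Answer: 126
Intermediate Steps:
v(K) = 1
U(A) = -5 + A (U(A) = 1*(-5 + A) = -5 + A)
d = -5 (d = 1*(-5) = -5)
(U(3) + d)*(-18) = ((-5 + 3) - 5)*(-18) = (-2 - 5)*(-18) = -7*(-18) = 126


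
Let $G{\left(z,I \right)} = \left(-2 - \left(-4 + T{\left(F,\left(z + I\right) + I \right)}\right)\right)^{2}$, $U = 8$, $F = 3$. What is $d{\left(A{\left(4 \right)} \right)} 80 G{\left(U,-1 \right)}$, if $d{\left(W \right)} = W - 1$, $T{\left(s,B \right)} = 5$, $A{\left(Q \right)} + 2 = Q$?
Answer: $720$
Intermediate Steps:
$A{\left(Q \right)} = -2 + Q$
$d{\left(W \right)} = -1 + W$ ($d{\left(W \right)} = W - 1 = -1 + W$)
$G{\left(z,I \right)} = 9$ ($G{\left(z,I \right)} = \left(-2 + \left(4 - 5\right)\right)^{2} = \left(-2 - 1\right)^{2} = \left(-3\right)^{2} = 9$)
$d{\left(A{\left(4 \right)} \right)} 80 G{\left(U,-1 \right)} = \left(-1 + \left(-2 + 4\right)\right) 80 \cdot 9 = \left(-1 + 2\right) 80 \cdot 9 = 1 \cdot 80 \cdot 9 = 80 \cdot 9 = 720$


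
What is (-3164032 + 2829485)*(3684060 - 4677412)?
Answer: 332322931544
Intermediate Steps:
(-3164032 + 2829485)*(3684060 - 4677412) = -334547*(-993352) = 332322931544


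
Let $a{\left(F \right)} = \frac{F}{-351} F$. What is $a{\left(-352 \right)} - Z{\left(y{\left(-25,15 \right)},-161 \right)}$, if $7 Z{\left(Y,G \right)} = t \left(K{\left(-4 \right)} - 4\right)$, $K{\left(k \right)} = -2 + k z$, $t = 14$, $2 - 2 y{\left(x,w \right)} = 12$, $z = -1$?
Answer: $- \frac{122500}{351} \approx -349.0$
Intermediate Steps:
$y{\left(x,w \right)} = -5$ ($y{\left(x,w \right)} = 1 - 6 = -5$)
$a{\left(F \right)} = - \frac{F^{2}}{351}$ ($a{\left(F \right)} = F \left(- \frac{1}{351}\right) F = - \frac{F}{351} F = - \frac{F^{2}}{351}$)
$K{\left(k \right)} = -2 - k$ ($K{\left(k \right)} = -2 + k \left(-1\right) = -2 - k$)
$Z{\left(Y,G \right)} = -4$ ($Z{\left(Y,G \right)} = \frac{14 \left(\left(-2 - -4\right) - 4\right)}{7} = \frac{14 \left(\left(-2 + 4\right) - 4\right)}{7} = \frac{14 \left(2 - 4\right)}{7} = \frac{14 \left(-2\right)}{7} = \frac{1}{7} \left(-28\right) = -4$)
$a{\left(-352 \right)} - Z{\left(y{\left(-25,15 \right)},-161 \right)} = - \frac{\left(-352\right)^{2}}{351} - -4 = \left(- \frac{1}{351}\right) 123904 + 4 = - \frac{123904}{351} + 4 = - \frac{122500}{351}$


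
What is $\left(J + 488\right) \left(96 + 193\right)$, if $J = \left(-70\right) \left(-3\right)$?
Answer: $201722$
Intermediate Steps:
$J = 210$
$\left(J + 488\right) \left(96 + 193\right) = \left(210 + 488\right) \left(96 + 193\right) = 698 \cdot 289 = 201722$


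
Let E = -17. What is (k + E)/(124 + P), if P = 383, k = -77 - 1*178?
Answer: -272/507 ≈ -0.53649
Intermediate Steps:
k = -255 (k = -77 - 178 = -255)
(k + E)/(124 + P) = (-255 - 17)/(124 + 383) = -272/507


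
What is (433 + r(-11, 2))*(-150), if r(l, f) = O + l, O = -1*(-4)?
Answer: -63900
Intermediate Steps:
O = 4
r(l, f) = 4 + l
(433 + r(-11, 2))*(-150) = (433 + (4 - 11))*(-150) = (433 - 7)*(-150) = 426*(-150) = -63900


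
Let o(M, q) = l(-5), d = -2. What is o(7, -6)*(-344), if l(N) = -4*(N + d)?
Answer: -9632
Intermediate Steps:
l(N) = 8 - 4*N (l(N) = -4*(N - 2) = -4*(-2 + N) = 8 - 4*N)
o(M, q) = 28 (o(M, q) = 8 - 4*(-5) = 8 + 20 = 28)
o(7, -6)*(-344) = 28*(-344) = -9632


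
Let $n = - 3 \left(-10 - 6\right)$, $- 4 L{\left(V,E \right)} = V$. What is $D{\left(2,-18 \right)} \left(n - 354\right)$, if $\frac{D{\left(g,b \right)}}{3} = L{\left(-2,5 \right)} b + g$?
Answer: $6426$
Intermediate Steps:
$L{\left(V,E \right)} = - \frac{V}{4}$
$n = 48$ ($n = \left(-3\right) \left(-16\right) = 48$)
$D{\left(g,b \right)} = 3 g + \frac{3 b}{2}$ ($D{\left(g,b \right)} = 3 \left(\left(- \frac{1}{4}\right) \left(-2\right) b + g\right) = 3 \left(\frac{b}{2} + g\right) = 3 \left(g + \frac{b}{2}\right) = 3 g + \frac{3 b}{2}$)
$D{\left(2,-18 \right)} \left(n - 354\right) = \left(3 \cdot 2 + \frac{3}{2} \left(-18\right)\right) \left(48 - 354\right) = \left(6 - 27\right) \left(-306\right) = \left(-21\right) \left(-306\right) = 6426$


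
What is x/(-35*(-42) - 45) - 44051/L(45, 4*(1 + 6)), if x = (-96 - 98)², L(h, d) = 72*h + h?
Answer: 4057439/312075 ≈ 13.001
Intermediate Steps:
L(h, d) = 73*h
x = 37636 (x = (-194)² = 37636)
x/(-35*(-42) - 45) - 44051/L(45, 4*(1 + 6)) = 37636/(-35*(-42) - 45) - 44051/(73*45) = 37636/(1470 - 45) - 44051/3285 = 37636/1425 - 44051*1/3285 = 37636*(1/1425) - 44051/3285 = 37636/1425 - 44051/3285 = 4057439/312075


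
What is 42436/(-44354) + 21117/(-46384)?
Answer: -1452487421/1028657968 ≈ -1.4120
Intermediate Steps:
42436/(-44354) + 21117/(-46384) = 42436*(-1/44354) + 21117*(-1/46384) = -21218/22177 - 21117/46384 = -1452487421/1028657968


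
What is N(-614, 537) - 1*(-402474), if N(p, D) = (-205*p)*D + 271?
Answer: 67994935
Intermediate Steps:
N(p, D) = 271 - 205*D*p (N(p, D) = -205*D*p + 271 = 271 - 205*D*p)
N(-614, 537) - 1*(-402474) = (271 - 205*537*(-614)) - 1*(-402474) = (271 + 67592190) + 402474 = 67592461 + 402474 = 67994935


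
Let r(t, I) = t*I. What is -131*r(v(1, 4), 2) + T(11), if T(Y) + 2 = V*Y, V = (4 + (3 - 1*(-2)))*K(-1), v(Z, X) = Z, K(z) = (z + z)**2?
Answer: 132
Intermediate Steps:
K(z) = 4*z**2 (K(z) = (2*z)**2 = 4*z**2)
r(t, I) = I*t
V = 36 (V = (4 + (3 - 1*(-2)))*(4*(-1)**2) = (4 + (3 + 2))*(4*1) = (4 + 5)*4 = 9*4 = 36)
T(Y) = -2 + 36*Y
-131*r(v(1, 4), 2) + T(11) = -262 + (-2 + 36*11) = -131*2 + (-2 + 396) = -262 + 394 = 132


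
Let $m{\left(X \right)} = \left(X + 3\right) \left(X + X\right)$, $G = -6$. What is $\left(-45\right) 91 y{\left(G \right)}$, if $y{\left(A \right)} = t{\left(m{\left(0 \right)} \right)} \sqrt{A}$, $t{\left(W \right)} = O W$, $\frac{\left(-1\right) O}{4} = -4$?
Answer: $0$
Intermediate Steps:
$O = 16$ ($O = \left(-4\right) \left(-4\right) = 16$)
$m{\left(X \right)} = 2 X \left(3 + X\right)$ ($m{\left(X \right)} = \left(3 + X\right) 2 X = 2 X \left(3 + X\right)$)
$t{\left(W \right)} = 16 W$
$y{\left(A \right)} = 0$ ($y{\left(A \right)} = 16 \cdot 2 \cdot 0 \left(3 + 0\right) \sqrt{A} = 16 \cdot 2 \cdot 0 \cdot 3 \sqrt{A} = 16 \cdot 0 \sqrt{A} = 0 \sqrt{A} = 0$)
$\left(-45\right) 91 y{\left(G \right)} = \left(-45\right) 91 \cdot 0 = \left(-4095\right) 0 = 0$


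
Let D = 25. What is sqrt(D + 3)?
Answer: 2*sqrt(7) ≈ 5.2915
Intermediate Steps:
sqrt(D + 3) = sqrt(25 + 3) = sqrt(28) = 2*sqrt(7)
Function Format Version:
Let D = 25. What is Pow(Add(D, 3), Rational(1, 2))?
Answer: Mul(2, Pow(7, Rational(1, 2))) ≈ 5.2915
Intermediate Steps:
Pow(Add(D, 3), Rational(1, 2)) = Pow(Add(25, 3), Rational(1, 2)) = Pow(28, Rational(1, 2)) = Mul(2, Pow(7, Rational(1, 2)))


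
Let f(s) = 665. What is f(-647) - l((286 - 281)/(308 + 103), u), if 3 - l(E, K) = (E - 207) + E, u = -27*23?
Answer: 187015/411 ≈ 455.02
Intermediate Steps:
u = -621
l(E, K) = 210 - 2*E (l(E, K) = 3 - ((E - 207) + E) = 3 - ((-207 + E) + E) = 3 - (-207 + 2*E) = 3 + (207 - 2*E) = 210 - 2*E)
f(-647) - l((286 - 281)/(308 + 103), u) = 665 - (210 - 2*(286 - 281)/(308 + 103)) = 665 - (210 - 10/411) = 665 - 1*86300/411 = 665 - 86300/411 = 187015/411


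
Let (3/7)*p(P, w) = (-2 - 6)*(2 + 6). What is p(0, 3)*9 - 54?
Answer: -1398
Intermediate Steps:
p(P, w) = -448/3 (p(P, w) = 7*((-2 - 6)*(2 + 6))/3 = 7*(-8*8)/3 = (7/3)*(-64) = -448/3)
p(0, 3)*9 - 54 = -448/3*9 - 54 = -1344 - 54 = -1398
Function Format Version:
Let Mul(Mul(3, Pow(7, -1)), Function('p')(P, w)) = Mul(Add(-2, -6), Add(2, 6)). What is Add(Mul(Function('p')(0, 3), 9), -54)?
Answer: -1398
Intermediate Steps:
Function('p')(P, w) = Rational(-448, 3) (Function('p')(P, w) = Mul(Rational(7, 3), Mul(Add(-2, -6), Add(2, 6))) = Mul(Rational(7, 3), Mul(-8, 8)) = Mul(Rational(7, 3), -64) = Rational(-448, 3))
Add(Mul(Function('p')(0, 3), 9), -54) = Add(Mul(Rational(-448, 3), 9), -54) = Add(-1344, -54) = -1398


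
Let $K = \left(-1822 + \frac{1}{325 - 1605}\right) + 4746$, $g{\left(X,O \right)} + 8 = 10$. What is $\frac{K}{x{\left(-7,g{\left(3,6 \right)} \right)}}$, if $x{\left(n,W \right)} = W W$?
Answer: $\frac{3742719}{5120} \approx 731.0$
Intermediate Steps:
$g{\left(X,O \right)} = 2$ ($g{\left(X,O \right)} = -8 + 10 = 2$)
$x{\left(n,W \right)} = W^{2}$
$K = \frac{3742719}{1280}$ ($K = \left(-1822 + \frac{1}{-1280}\right) + 4746 = \left(-1822 - \frac{1}{1280}\right) + 4746 = - \frac{2332161}{1280} + 4746 = \frac{3742719}{1280} \approx 2924.0$)
$\frac{K}{x{\left(-7,g{\left(3,6 \right)} \right)}} = \frac{3742719}{1280 \cdot 2^{2}} = \frac{3742719}{1280 \cdot 4} = \frac{3742719}{1280} \cdot \frac{1}{4} = \frac{3742719}{5120}$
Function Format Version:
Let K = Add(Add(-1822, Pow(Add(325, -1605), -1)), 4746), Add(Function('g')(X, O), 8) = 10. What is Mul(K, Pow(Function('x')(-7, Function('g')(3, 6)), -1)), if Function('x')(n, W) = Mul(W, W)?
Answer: Rational(3742719, 5120) ≈ 731.00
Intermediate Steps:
Function('g')(X, O) = 2 (Function('g')(X, O) = Add(-8, 10) = 2)
Function('x')(n, W) = Pow(W, 2)
K = Rational(3742719, 1280) (K = Add(Add(-1822, Pow(-1280, -1)), 4746) = Add(Add(-1822, Rational(-1, 1280)), 4746) = Add(Rational(-2332161, 1280), 4746) = Rational(3742719, 1280) ≈ 2924.0)
Mul(K, Pow(Function('x')(-7, Function('g')(3, 6)), -1)) = Mul(Rational(3742719, 1280), Pow(Pow(2, 2), -1)) = Mul(Rational(3742719, 1280), Pow(4, -1)) = Mul(Rational(3742719, 1280), Rational(1, 4)) = Rational(3742719, 5120)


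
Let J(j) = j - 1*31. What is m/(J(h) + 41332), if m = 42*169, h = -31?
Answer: 3549/20635 ≈ 0.17199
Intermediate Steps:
J(j) = -31 + j (J(j) = j - 31 = -31 + j)
m = 7098
m/(J(h) + 41332) = 7098/((-31 - 31) + 41332) = 7098/(-62 + 41332) = 7098/41270 = 7098*(1/41270) = 3549/20635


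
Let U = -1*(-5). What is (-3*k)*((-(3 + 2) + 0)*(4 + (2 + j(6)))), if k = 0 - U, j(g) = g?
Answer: -900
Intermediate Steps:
U = 5
k = -5 (k = 0 - 1*5 = 0 - 5 = -5)
(-3*k)*((-(3 + 2) + 0)*(4 + (2 + j(6)))) = (-3*(-5))*((-(3 + 2) + 0)*(4 + (2 + 6))) = 15*((-1*5 + 0)*(4 + 8)) = 15*((-5 + 0)*12) = 15*(-5*12) = 15*(-60) = -900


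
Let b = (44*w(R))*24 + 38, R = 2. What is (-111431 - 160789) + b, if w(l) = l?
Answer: -270070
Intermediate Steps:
b = 2150 (b = (44*2)*24 + 38 = 88*24 + 38 = 2112 + 38 = 2150)
(-111431 - 160789) + b = (-111431 - 160789) + 2150 = -272220 + 2150 = -270070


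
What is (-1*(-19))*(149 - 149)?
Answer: 0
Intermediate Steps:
(-1*(-19))*(149 - 149) = 19*0 = 0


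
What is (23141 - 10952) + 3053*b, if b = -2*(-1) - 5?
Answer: 3030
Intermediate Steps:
b = -3 (b = 2 - 5 = -3)
(23141 - 10952) + 3053*b = (23141 - 10952) + 3053*(-3) = 12189 - 9159 = 3030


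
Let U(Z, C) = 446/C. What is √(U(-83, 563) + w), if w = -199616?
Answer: 7*I*√1291261894/563 ≈ 446.78*I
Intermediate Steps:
√(U(-83, 563) + w) = √(446/563 - 199616) = √(-112383362/563) = 7*I*√1291261894/563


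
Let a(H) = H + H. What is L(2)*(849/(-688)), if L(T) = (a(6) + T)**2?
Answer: -41601/172 ≈ -241.87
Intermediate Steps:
a(H) = 2*H
L(T) = (12 + T)**2 (L(T) = (2*6 + T)**2 = (12 + T)**2)
L(2)*(849/(-688)) = (12 + 2)**2*(849/(-688)) = 14**2*(849*(-1/688)) = 196*(-849/688) = -41601/172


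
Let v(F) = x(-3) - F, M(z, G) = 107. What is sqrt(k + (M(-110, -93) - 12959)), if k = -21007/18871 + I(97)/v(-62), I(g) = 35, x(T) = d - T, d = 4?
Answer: I*sqrt(21791102481661254)/1302099 ≈ 113.37*I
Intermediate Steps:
x(T) = 4 - T
v(F) = 7 - F (v(F) = (4 - 1*(-3)) - F = (4 + 3) - F = 7 - F)
k = -788998/1302099 (k = -21007/18871 + 35/(7 - 1*(-62)) = -21007*1/18871 + 35/(7 + 62) = -21007/18871 + 35/69 = -788998/1302099 ≈ -0.60594)
sqrt(k + (M(-110, -93) - 12959)) = sqrt(-788998/1302099 + (107 - 12959)) = sqrt(-788998/1302099 - 12852) = sqrt(-16735365346/1302099) = I*sqrt(21791102481661254)/1302099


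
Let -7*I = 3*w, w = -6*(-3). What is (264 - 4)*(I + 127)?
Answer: 217100/7 ≈ 31014.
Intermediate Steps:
w = 18
I = -54/7 (I = -3*18/7 = -1/7*54 = -54/7 ≈ -7.7143)
(264 - 4)*(I + 127) = (264 - 4)*(-54/7 + 127) = 260*(835/7) = 217100/7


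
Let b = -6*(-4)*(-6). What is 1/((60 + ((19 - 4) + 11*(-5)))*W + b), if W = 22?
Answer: 1/296 ≈ 0.0033784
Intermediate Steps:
b = -144 (b = 24*(-6) = -144)
1/((60 + ((19 - 4) + 11*(-5)))*W + b) = 1/((60 + ((19 - 4) + 11*(-5)))*22 - 144) = 1/((60 + (15 - 55))*22 - 144) = 1/((60 - 40)*22 - 144) = 1/(20*22 - 144) = 1/(440 - 144) = 1/296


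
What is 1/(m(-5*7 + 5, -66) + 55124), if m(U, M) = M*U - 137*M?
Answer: 1/66146 ≈ 1.5118e-5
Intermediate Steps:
m(U, M) = -137*M + M*U
1/(m(-5*7 + 5, -66) + 55124) = 1/(-66*(-137 + (-5*7 + 5)) + 55124) = 1/(-66*(-137 + (-35 + 5)) + 55124) = 1/(-66*(-137 - 30) + 55124) = 1/(-66*(-167) + 55124) = 1/(11022 + 55124) = 1/66146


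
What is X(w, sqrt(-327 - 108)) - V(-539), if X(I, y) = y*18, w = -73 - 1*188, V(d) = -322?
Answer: 322 + 18*I*sqrt(435) ≈ 322.0 + 375.42*I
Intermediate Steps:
w = -261 (w = -73 - 188 = -261)
X(I, y) = 18*y
X(w, sqrt(-327 - 108)) - V(-539) = 18*sqrt(-327 - 108) - 1*(-322) = 18*sqrt(-435) + 322 = 18*(I*sqrt(435)) + 322 = 18*I*sqrt(435) + 322 = 322 + 18*I*sqrt(435)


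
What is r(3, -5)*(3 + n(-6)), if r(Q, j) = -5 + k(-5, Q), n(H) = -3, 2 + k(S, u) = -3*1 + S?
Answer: 0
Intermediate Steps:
k(S, u) = -5 + S (k(S, u) = -2 + (-3*1 + S) = -2 + (-3 + S) = -5 + S)
r(Q, j) = -15 (r(Q, j) = -5 + (-5 - 5) = -5 - 10 = -15)
r(3, -5)*(3 + n(-6)) = -15*(3 - 3) = -15*0 = 0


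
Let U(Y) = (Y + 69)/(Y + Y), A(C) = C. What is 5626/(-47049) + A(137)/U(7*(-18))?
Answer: 541332998/893931 ≈ 605.56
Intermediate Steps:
U(Y) = (69 + Y)/(2*Y) (U(Y) = (69 + Y)/((2*Y)) = (69 + Y)*(1/(2*Y)) = (69 + Y)/(2*Y))
5626/(-47049) + A(137)/U(7*(-18)) = 5626/(-47049) + 137/(((69 + 7*(-18))/(2*((7*(-18)))))) = 5626*(-1/47049) + 137/(((1/2)*(69 - 126)/(-126))) = -5626/47049 + 137/(((1/2)*(-1/126)*(-57))) = -5626/47049 + 137/(19/84) = -5626/47049 + 137*(84/19) = -5626/47049 + 11508/19 = 541332998/893931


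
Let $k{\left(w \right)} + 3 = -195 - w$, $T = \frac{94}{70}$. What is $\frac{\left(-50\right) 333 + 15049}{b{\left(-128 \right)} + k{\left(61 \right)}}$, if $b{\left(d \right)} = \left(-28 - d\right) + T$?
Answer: $\frac{56035}{5518} \approx 10.155$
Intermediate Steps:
$T = \frac{47}{35}$ ($T = 94 \cdot \frac{1}{70} = \frac{47}{35} \approx 1.3429$)
$b{\left(d \right)} = - \frac{933}{35} - d$ ($b{\left(d \right)} = \left(-28 - d\right) + \frac{47}{35} = - \frac{933}{35} - d$)
$k{\left(w \right)} = -198 - w$ ($k{\left(w \right)} = -3 - \left(195 + w\right) = -198 - w$)
$\frac{\left(-50\right) 333 + 15049}{b{\left(-128 \right)} + k{\left(61 \right)}} = \frac{\left(-50\right) 333 + 15049}{\left(- \frac{933}{35} - -128\right) - 259} = \frac{-16650 + 15049}{\left(- \frac{933}{35} + 128\right) - 259} = - \frac{1601}{\frac{3547}{35} - 259} = - \frac{1601}{- \frac{5518}{35}} = \left(-1601\right) \left(- \frac{35}{5518}\right) = \frac{56035}{5518}$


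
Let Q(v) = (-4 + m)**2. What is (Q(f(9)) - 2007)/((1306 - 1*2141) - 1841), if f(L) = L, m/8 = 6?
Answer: 71/2676 ≈ 0.026532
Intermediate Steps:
m = 48 (m = 8*6 = 48)
Q(v) = 1936 (Q(v) = (-4 + 48)**2 = 44**2 = 1936)
(Q(f(9)) - 2007)/((1306 - 1*2141) - 1841) = (1936 - 2007)/((1306 - 1*2141) - 1841) = -71/((1306 - 2141) - 1841) = -71/(-835 - 1841) = -71/(-2676) = -71*(-1/2676) = 71/2676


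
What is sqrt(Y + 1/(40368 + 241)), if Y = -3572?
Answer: I*sqrt(5890552586323)/40609 ≈ 59.766*I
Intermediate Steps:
sqrt(Y + 1/(40368 + 241)) = sqrt(-3572 + 1/(40368 + 241)) = sqrt(-3572 + 1/40609) = sqrt(-145055347/40609) = I*sqrt(5890552586323)/40609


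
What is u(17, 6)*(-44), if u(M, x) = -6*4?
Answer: 1056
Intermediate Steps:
u(M, x) = -24
u(17, 6)*(-44) = -24*(-44) = 1056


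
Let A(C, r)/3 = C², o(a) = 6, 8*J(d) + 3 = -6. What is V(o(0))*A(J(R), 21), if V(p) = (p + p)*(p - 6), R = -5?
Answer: 0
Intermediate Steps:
J(d) = -9/8 (J(d) = -3/8 + (⅛)*(-6) = -3/8 - ¾ = -9/8)
V(p) = 2*p*(-6 + p) (V(p) = (2*p)*(-6 + p) = 2*p*(-6 + p))
A(C, r) = 3*C²
V(o(0))*A(J(R), 21) = (2*6*(-6 + 6))*(3*(-9/8)²) = (2*6*0)*(3*(81/64)) = 0*(243/64) = 0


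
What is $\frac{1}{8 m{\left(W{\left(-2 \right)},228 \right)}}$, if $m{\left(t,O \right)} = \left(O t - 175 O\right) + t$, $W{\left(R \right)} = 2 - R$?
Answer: $- \frac{1}{311872} \approx -3.2064 \cdot 10^{-6}$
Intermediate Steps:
$m{\left(t,O \right)} = t - 175 O + O t$ ($m{\left(t,O \right)} = \left(- 175 O + O t\right) + t = t - 175 O + O t$)
$\frac{1}{8 m{\left(W{\left(-2 \right)},228 \right)}} = \frac{1}{8 \left(\left(2 - -2\right) - 39900 + 228 \left(2 - -2\right)\right)} = \frac{1}{8 \left(\left(2 + 2\right) - 39900 + 228 \left(2 + 2\right)\right)} = \frac{1}{8 \left(4 - 39900 + 228 \cdot 4\right)} = \frac{1}{8 \left(4 - 39900 + 912\right)} = \frac{1}{8 \left(-38984\right)} = \frac{1}{-311872} = - \frac{1}{311872}$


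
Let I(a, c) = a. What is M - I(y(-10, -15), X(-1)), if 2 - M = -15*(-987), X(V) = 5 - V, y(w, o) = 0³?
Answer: -14803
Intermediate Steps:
y(w, o) = 0
M = -14803 (M = 2 - (-15)*(-987) = 2 - 1*14805 = 2 - 14805 = -14803)
M - I(y(-10, -15), X(-1)) = -14803 - 1*0 = -14803 + 0 = -14803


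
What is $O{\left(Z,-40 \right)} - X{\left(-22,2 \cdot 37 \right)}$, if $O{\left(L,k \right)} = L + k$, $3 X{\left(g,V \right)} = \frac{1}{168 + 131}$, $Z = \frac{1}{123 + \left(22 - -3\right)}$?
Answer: $- \frac{5309491}{132756} \approx -39.994$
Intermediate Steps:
$Z = \frac{1}{148}$ ($Z = \frac{1}{123 + \left(22 + 3\right)} = \frac{1}{123 + 25} = \frac{1}{148} \approx 0.0067568$)
$X{\left(g,V \right)} = \frac{1}{897}$ ($X{\left(g,V \right)} = \frac{1}{3 \left(168 + 131\right)} = \frac{1}{3 \cdot 299} = \frac{1}{3} \cdot \frac{1}{299} = \frac{1}{897}$)
$O{\left(Z,-40 \right)} - X{\left(-22,2 \cdot 37 \right)} = \left(\frac{1}{148} - 40\right) - \frac{1}{897} = - \frac{5919}{148} - \frac{1}{897} = - \frac{5309491}{132756}$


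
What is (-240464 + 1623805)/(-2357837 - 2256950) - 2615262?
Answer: -12068878462535/4614787 ≈ -2.6153e+6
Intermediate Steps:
(-240464 + 1623805)/(-2357837 - 2256950) - 2615262 = 1383341/(-4614787) - 2615262 = 1383341*(-1/4614787) - 2615262 = -1383341/4614787 - 2615262 = -12068878462535/4614787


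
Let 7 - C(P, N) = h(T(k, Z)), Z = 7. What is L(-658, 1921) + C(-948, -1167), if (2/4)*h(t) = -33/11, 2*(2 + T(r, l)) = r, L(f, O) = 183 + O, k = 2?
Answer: 2117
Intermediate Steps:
T(r, l) = -2 + r/2
h(t) = -6 (h(t) = 2*(-33/11) = 2*(-33*1/11) = 2*(-3) = -6)
C(P, N) = 13 (C(P, N) = 7 - 1*(-6) = 7 + 6 = 13)
L(-658, 1921) + C(-948, -1167) = (183 + 1921) + 13 = 2104 + 13 = 2117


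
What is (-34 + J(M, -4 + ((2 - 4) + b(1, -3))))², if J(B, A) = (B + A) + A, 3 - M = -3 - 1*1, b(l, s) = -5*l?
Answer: 2401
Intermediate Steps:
M = 7 (M = 3 - (-3 - 1*1) = 3 - (-3 - 1) = 3 - 1*(-4) = 3 + 4 = 7)
J(B, A) = B + 2*A (J(B, A) = (A + B) + A = B + 2*A)
(-34 + J(M, -4 + ((2 - 4) + b(1, -3))))² = (-34 + (7 + 2*(-4 + ((2 - 4) - 5*1))))² = (-34 + (7 + 2*(-4 + (-2 - 5))))² = (-34 + (7 + 2*(-4 - 7)))² = (-34 + (7 + 2*(-11)))² = (-34 + (7 - 22))² = (-34 - 15)² = (-49)² = 2401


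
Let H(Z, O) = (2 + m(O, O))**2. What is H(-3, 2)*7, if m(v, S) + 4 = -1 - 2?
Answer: 175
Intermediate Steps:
m(v, S) = -7 (m(v, S) = -4 + (-1 - 2) = -4 - 3 = -7)
H(Z, O) = 25 (H(Z, O) = (2 - 7)**2 = (-5)**2 = 25)
H(-3, 2)*7 = 25*7 = 175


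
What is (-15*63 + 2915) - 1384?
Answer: 586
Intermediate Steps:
(-15*63 + 2915) - 1384 = (-945 + 2915) - 1384 = 1970 - 1384 = 586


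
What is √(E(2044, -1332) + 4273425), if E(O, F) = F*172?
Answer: 3*√449369 ≈ 2011.0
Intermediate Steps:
E(O, F) = 172*F
√(E(2044, -1332) + 4273425) = √(172*(-1332) + 4273425) = √(-229104 + 4273425) = √4044321 = 3*√449369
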